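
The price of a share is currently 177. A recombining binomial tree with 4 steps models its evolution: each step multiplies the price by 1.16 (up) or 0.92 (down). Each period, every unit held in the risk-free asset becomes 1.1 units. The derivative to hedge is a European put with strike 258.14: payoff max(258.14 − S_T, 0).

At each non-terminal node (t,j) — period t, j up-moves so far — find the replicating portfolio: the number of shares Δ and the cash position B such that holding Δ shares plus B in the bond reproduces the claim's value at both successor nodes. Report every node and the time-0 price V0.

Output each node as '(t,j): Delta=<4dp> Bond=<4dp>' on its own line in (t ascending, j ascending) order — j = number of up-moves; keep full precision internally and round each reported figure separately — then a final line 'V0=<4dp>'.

Since d<R<u, set p* = (R−d)/(u−d) = 0.7500; price each node as the discounted p*-expectation of its children.
Terminal values V(4,·): V(4,0)=131.3384, V(4,1)=98.2598, V(4,2)=56.5519, V(4,3)=3.9637, V(4,4)=0.0000
Node (3,0) S=137.8278: V=(p*·98.2598+(1−p*)·131.3384)/1.1=96.8450; Δ=(98.2598−131.3384)/(159.8802−126.8016)=-1.0000; B=V−Δ·S=234.6727
Node (3,1) S=173.7828: V=(p*·56.5519+(1−p*)·98.2598)/1.1=60.8899; Δ=(56.5519−98.2598)/(201.5881−159.8802)=-1.0000; B=V−Δ·S=234.6727
Node (3,2) S=219.1175: V=(p*·3.9637+(1−p*)·56.5519)/1.1=15.5552; Δ=(3.9637−56.5519)/(254.1763−201.5881)=-1.0000; B=V−Δ·S=234.6727
Node (3,3) S=276.2786: V=(p*·0.0000+(1−p*)·3.9637)/1.1=0.9008; Δ=(0.0000−3.9637)/(320.4832−254.1763)=-0.0598; B=V−Δ·S=17.4162
Node (2,0) S=149.8128: V=(p*·60.8899+(1−p*)·96.8450)/1.1=63.5260; Δ=(60.8899−96.8450)/(173.7828−137.8278)=-1.0000; B=V−Δ·S=213.3388
Node (2,1) S=188.8944: V=(p*·15.5552+(1−p*)·60.8899)/1.1=24.4444; Δ=(15.5552−60.8899)/(219.1175−173.7828)=-1.0000; B=V−Δ·S=213.3388
Node (2,2) S=238.1712: V=(p*·0.9008+(1−p*)·15.5552)/1.1=4.1495; Δ=(0.9008−15.5552)/(276.2786−219.1175)=-0.2564; B=V−Δ·S=65.2094
Node (1,0) S=162.8400: V=(p*·24.4444+(1−p*)·63.5260)/1.1=31.1044; Δ=(24.4444−63.5260)/(188.8944−149.8128)=-1.0000; B=V−Δ·S=193.9444
Node (1,1) S=205.3200: V=(p*·4.1495+(1−p*)·24.4444)/1.1=8.3848; Δ=(4.1495−24.4444)/(238.1712−188.8944)=-0.4119; B=V−Δ·S=92.9471
Node (0,0) S=177.0000: V=(p*·8.3848+(1−p*)·31.1044)/1.1=12.7861; Δ=(8.3848−31.1044)/(205.3200−162.8400)=-0.5348; B=V−Δ·S=107.4513
Root portfolio cost Δ·177+B reproduces V0=12.7861.

(0,0): Delta=-0.5348 Bond=107.4513
(1,0): Delta=-1.0000 Bond=193.9444
(1,1): Delta=-0.4119 Bond=92.9471
(2,0): Delta=-1.0000 Bond=213.3388
(2,1): Delta=-1.0000 Bond=213.3388
(2,2): Delta=-0.2564 Bond=65.2094
(3,0): Delta=-1.0000 Bond=234.6727
(3,1): Delta=-1.0000 Bond=234.6727
(3,2): Delta=-1.0000 Bond=234.6727
(3,3): Delta=-0.0598 Bond=17.4162
V0=12.7861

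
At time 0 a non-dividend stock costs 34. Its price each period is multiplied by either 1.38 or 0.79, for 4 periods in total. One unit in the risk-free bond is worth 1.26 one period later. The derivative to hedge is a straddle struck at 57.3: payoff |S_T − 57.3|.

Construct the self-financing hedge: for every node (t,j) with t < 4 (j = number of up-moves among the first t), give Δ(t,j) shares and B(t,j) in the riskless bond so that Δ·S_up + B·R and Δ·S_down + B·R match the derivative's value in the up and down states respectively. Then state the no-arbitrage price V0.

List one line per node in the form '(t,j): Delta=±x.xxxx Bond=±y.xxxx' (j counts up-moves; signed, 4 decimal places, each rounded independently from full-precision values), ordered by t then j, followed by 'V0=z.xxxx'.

(0,0): Delta=0.5848 Bond=-5.7185
(1,0): Delta=-0.3296 Bond=17.3542
(1,1): Delta=0.7184 Bond=-13.4758
(2,0): Delta=-1.0000 Bond=36.0922
(2,1): Delta=-0.2316 Bond=18.2341
(2,2): Delta=0.8573 Bond=-25.9702
(3,0): Delta=-1.0000 Bond=45.4762
(3,1): Delta=-1.0000 Bond=45.4762
(3,2): Delta=-0.1193 Bond=17.2300
(3,3): Delta=1.0000 Bond=-45.4762
V0=14.1638

Under the risk-neutral measure, an up-move has probability p* = (R−d)/(u−d) = 0.7966 and values discount at R = 1.26.
Terminal values V(4,·): V(4,0)=44.0570, V(4,1)=34.1666, V(4,2)=16.8898, V(4,3)=13.2900, V(4,4)=66.0091
  t=3,j=0: stock 16.7633 → up 23.1334 (V=34.1666), down 13.2430 (V=44.0570). Price 28.7129; hedge Δ=-1.0000, bond B=45.4762.
  t=3,j=1: stock 29.2828 → up 40.4102 (V=16.8898), down 23.1334 (V=34.1666). Price 16.1934; hedge Δ=-1.0000, bond B=45.4762.
  t=3,j=2: stock 51.1522 → up 70.5900 (V=13.2900), down 40.4102 (V=16.8898). Price 11.1287; hedge Δ=-0.1193, bond B=17.2300.
  t=3,j=3: stock 89.3544 → up 123.3091 (V=66.0091), down 70.5900 (V=13.2900). Price 43.8783; hedge Δ=1.0000, bond B=-45.4762.
  t=2,j=0: stock 21.2194 → up 29.2828 (V=16.1934), down 16.7633 (V=28.7129). Price 14.8728; hedge Δ=-1.0000, bond B=36.0922.
  t=2,j=1: stock 37.0668 → up 51.1522 (V=11.1287), down 29.2828 (V=16.1934). Price 9.6499; hedge Δ=-0.2316, bond B=18.2341.
  t=2,j=2: stock 64.7496 → up 89.3544 (V=43.8783), down 51.1522 (V=11.1287). Price 29.5376; hedge Δ=0.8573, bond B=-25.9702.
  t=1,j=0: stock 26.8600 → up 37.0668 (V=9.6499), down 21.2194 (V=14.8728). Price 8.5017; hedge Δ=-0.3296, bond B=17.3542.
  t=1,j=1: stock 46.9200 → up 64.7496 (V=29.5376), down 37.0668 (V=9.6499). Price 20.2322; hedge Δ=0.7184, bond B=-13.4758.
  t=0,j=0: stock 34.0000 → up 46.9200 (V=20.2322), down 26.8600 (V=8.5017). Price 14.1638; hedge Δ=0.5848, bond B=-5.7185.
Check: Δ(0,0)·S0 + B(0,0) = 14.1638 = V0.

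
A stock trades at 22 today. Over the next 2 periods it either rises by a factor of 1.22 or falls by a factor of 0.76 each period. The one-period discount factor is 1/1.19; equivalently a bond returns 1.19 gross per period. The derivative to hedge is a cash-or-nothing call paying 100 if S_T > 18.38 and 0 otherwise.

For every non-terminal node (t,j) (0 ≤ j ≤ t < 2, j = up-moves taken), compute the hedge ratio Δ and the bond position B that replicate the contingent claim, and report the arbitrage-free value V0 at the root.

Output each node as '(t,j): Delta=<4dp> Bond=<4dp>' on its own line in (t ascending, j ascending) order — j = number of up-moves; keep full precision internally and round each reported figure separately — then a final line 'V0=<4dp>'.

(0,0): Delta=0.5415 Bond=58.4021
(1,0): Delta=13.0019 Bond=-138.8381
(1,1): Delta=0.0000 Bond=84.0336
V0=70.3161

The replicating-portfolio and risk-neutral prices coincide; use p* = (1.19−0.76)/(1.22−0.76) = 0.9348 for the latter.
At expiry t=2: V(2,0)=0.0000, V(2,1)=100.0000, V(2,2)=100.0000
Node (1,0) S=16.7200: V=(p*·100.0000+(1−p*)·0.0000)/1.19=78.5532; Δ=(100.0000−0.0000)/(20.3984−12.7072)=13.0019; B=V−Δ·S=-138.8381
Node (1,1) S=26.8400: V=(p*·100.0000+(1−p*)·100.0000)/1.19=84.0336; Δ=(100.0000−100.0000)/(32.7448−20.3984)=0.0000; B=V−Δ·S=84.0336
Node (0,0) S=22.0000: V=(p*·84.0336+(1−p*)·78.5532)/1.19=70.3161; Δ=(84.0336−78.5532)/(26.8400−16.7200)=0.5415; B=V−Δ·S=58.4021
Each (Δ,B) replicates both successor values, so the strategy is self-financing and V0 is arbitrage-free.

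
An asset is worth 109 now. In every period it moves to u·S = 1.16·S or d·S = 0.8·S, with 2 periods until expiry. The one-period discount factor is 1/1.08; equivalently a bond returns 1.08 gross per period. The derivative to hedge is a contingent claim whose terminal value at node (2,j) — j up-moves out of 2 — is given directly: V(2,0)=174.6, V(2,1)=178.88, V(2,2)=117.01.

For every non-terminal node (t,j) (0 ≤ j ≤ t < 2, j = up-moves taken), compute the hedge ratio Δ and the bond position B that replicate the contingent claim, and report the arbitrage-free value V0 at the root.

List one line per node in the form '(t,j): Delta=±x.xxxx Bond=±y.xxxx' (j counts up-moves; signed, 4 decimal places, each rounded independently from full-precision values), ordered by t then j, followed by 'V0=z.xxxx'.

Under the risk-neutral measure, an up-move has probability p* = (R−d)/(u−d) = 0.7778 and values discount at R = 1.08.
At expiry t=2: V(2,0)=174.6000, V(2,1)=178.8800, V(2,2)=117.0100
  t=1,j=0: stock 87.2000 → up 101.1520 (V=178.8800), down 69.7600 (V=174.6000). Price 164.7490; hedge Δ=0.1363, bond B=152.8601.
  t=1,j=1: stock 126.4400 → up 146.6704 (V=117.0100), down 101.1520 (V=178.8800). Price 121.0730; hedge Δ=-1.3592, bond B=292.9342.
  t=0,j=0: stock 109.0000 → up 126.4400 (V=121.0730), down 87.2000 (V=164.7490). Price 121.0915; hedge Δ=-1.1130, bond B=242.4135.
The time-0 hedge costs 121.0915, which is the no-arbitrage price.

(0,0): Delta=-1.1130 Bond=242.4135
(1,0): Delta=0.1363 Bond=152.8601
(1,1): Delta=-1.3592 Bond=292.9342
V0=121.0915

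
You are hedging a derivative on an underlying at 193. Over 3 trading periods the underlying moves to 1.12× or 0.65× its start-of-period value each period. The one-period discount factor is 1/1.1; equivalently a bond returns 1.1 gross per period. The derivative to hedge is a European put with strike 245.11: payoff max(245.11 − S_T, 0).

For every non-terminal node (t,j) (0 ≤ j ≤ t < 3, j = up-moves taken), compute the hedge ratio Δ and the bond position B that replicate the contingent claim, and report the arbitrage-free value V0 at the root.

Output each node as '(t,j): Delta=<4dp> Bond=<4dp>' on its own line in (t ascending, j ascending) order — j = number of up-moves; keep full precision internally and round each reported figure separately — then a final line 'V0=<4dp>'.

(0,0): Delta=-0.7825 Bond=159.3505
(1,0): Delta=-1.0000 Bond=202.5702
(1,1): Delta=-0.7769 Bond=174.0729
(2,0): Delta=-1.0000 Bond=222.8273
(2,1): Delta=-1.0000 Bond=222.8273
(2,2): Delta=-0.7711 Bond=190.0870
V0=8.3269

Since d<R<u, set p* = (R−d)/(u−d) = 0.9574; price each node as the discounted p*-expectation of its children.
Terminal payoffs: V(3,0)=192.1074, V(3,1)=153.7824, V(3,2)=87.7455, V(3,3)=0.0000
Node (2,0) S=81.5425: V=(p*·153.7824+(1−p*)·192.1074)/1.1=141.2848; Δ=(153.7824−192.1074)/(91.3276−53.0026)=-1.0000; B=V−Δ·S=222.8273
Node (2,1) S=140.5040: V=(p*·87.7455+(1−p*)·153.7824)/1.1=82.3233; Δ=(87.7455−153.7824)/(157.3645−91.3276)=-1.0000; B=V−Δ·S=222.8273
Node (2,2) S=242.0992: V=(p*·0.0000+(1−p*)·87.7455)/1.1=3.3944; Δ=(0.0000−87.7455)/(271.1511−157.3645)=-0.7711; B=V−Δ·S=190.0870
Node (1,0) S=125.4500: V=(p*·82.3233+(1−p*)·141.2848)/1.1=77.1202; Δ=(82.3233−141.2848)/(140.5040−81.5425)=-1.0000; B=V−Δ·S=202.5702
Node (1,1) S=216.1600: V=(p*·3.3944+(1−p*)·82.3233)/1.1=6.1392; Δ=(3.3944−82.3233)/(242.0992−140.5040)=-0.7769; B=V−Δ·S=174.0729
Node (0,0) S=193.0000: V=(p*·6.1392+(1−p*)·77.1202)/1.1=8.3269; Δ=(6.1392−77.1202)/(216.1600−125.4500)=-0.7825; B=V−Δ·S=159.3505
Root portfolio cost Δ·193+B reproduces V0=8.3269.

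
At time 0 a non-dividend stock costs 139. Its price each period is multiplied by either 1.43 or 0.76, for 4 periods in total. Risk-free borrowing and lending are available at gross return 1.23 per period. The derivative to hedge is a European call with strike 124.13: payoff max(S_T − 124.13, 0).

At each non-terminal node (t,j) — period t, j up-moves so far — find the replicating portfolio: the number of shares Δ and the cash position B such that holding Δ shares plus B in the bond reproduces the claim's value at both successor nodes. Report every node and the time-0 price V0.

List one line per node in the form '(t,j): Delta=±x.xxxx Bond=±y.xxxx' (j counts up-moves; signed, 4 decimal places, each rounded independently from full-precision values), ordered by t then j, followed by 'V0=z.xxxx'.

No-arbitrage ⇒ martingale measure with p* = (R−d)/(u−d) = 0.7015.
Terminal payoffs: V(4,0)=0.0000, V(4,1)=0.0000, V(4,2)=40.0477, V(4,3)=184.7832, V(4,4)=457.1146
Node (3,0) S=61.0177: V=(p*·0.0000+(1−p*)·0.0000)/1.23=0.0000; Δ=(0.0000−0.0000)/(87.2553−46.3734)=0.0000; B=V−Δ·S=0.0000
Node (3,1) S=114.8096: V=(p*·40.0477+(1−p*)·0.0000)/1.23=22.8399; Δ=(40.0477−0.0000)/(164.1777−87.2553)=0.5206; B=V−Δ·S=-36.9327
Node (3,2) S=216.0232: V=(p*·184.7832+(1−p*)·40.0477)/1.23=115.1045; Δ=(184.7832−40.0477)/(308.9132−164.1777)=1.0000; B=V−Δ·S=-100.9187
Node (3,3) S=406.4648: V=(p*·457.1146+(1−p*)·184.7832)/1.23=305.5461; Δ=(457.1146−184.7832)/(581.2446−308.9132)=1.0000; B=V−Δ·S=-100.9187
Node (2,0) S=80.2864: V=(p*·22.8399+(1−p*)·0.0000)/1.23=13.0261; Δ=(22.8399−0.0000)/(114.8096−61.0177)=0.4246; B=V−Δ·S=-21.0634
Node (2,1) S=151.0652: V=(p*·115.1045+(1−p*)·22.8399)/1.23=71.1893; Δ=(115.1045−22.8399)/(216.0232−114.8096)=0.9116; B=V−Δ·S=-66.5190
Node (2,2) S=284.2411: V=(p*·305.5461+(1−p*)·115.1045)/1.23=202.1934; Δ=(305.5461−115.1045)/(406.4648−216.0232)=1.0000; B=V−Δ·S=-82.0477
Node (1,0) S=105.6400: V=(p*·71.1893+(1−p*)·13.0261)/1.23=43.7619; Δ=(71.1893−13.0261)/(151.0652−80.2864)=0.8218; B=V−Δ·S=-43.0489
Node (1,1) S=198.7700: V=(p*·202.1934+(1−p*)·71.1893)/1.23=132.5916; Δ=(202.1934−71.1893)/(284.2411−151.0652)=0.9837; B=V−Δ·S=-62.9368
Node (0,0) S=139.0000: V=(p*·132.5916+(1−p*)·43.7619)/1.23=86.2401; Δ=(132.5916−43.7619)/(198.7700−105.6400)=0.9538; B=V−Δ·S=-46.3416
Check: Δ(0,0)·S0 + B(0,0) = 86.2401 = V0.

(0,0): Delta=0.9538 Bond=-46.3416
(1,0): Delta=0.8218 Bond=-43.0489
(1,1): Delta=0.9837 Bond=-62.9368
(2,0): Delta=0.4246 Bond=-21.0634
(2,1): Delta=0.9116 Bond=-66.5190
(2,2): Delta=1.0000 Bond=-82.0477
(3,0): Delta=0.0000 Bond=0.0000
(3,1): Delta=0.5206 Bond=-36.9327
(3,2): Delta=1.0000 Bond=-100.9187
(3,3): Delta=1.0000 Bond=-100.9187
V0=86.2401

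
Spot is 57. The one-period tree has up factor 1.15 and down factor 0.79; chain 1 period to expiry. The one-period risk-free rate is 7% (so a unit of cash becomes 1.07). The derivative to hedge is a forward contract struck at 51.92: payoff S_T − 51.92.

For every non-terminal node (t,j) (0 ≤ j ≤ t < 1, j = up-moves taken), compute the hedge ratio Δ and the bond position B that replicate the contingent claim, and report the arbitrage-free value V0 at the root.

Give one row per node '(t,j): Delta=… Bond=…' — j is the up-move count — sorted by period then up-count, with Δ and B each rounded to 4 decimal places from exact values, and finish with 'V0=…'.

(0,0): Delta=1.0000 Bond=-48.5234
V0=8.4766

The replicating-portfolio and risk-neutral prices coincide; use p* = (1.07−0.79)/(1.15−0.79) = 0.7778 for the latter.
At expiry t=1: V(1,0)=-6.8900, V(1,1)=13.6300
Node (0,0) S=57.0000: V=(p*·13.6300+(1−p*)·-6.8900)/1.07=8.4766; Δ=(13.6300−-6.8900)/(65.5500−45.0300)=1.0000; B=V−Δ·S=-48.5234
Check: Δ(0,0)·S0 + B(0,0) = 8.4766 = V0.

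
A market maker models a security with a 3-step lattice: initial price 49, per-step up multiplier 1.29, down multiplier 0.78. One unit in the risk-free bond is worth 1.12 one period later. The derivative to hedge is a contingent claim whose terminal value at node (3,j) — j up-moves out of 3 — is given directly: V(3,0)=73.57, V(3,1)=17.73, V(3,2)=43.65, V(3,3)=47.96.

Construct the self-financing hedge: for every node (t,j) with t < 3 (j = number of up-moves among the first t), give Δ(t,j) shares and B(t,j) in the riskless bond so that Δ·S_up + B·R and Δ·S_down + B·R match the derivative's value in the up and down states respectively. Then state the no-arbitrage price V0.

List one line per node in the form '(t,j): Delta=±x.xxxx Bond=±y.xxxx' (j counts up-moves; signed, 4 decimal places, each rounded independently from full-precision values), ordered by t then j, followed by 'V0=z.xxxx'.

(0,0): Delta=0.2307 Bond=17.3639
(1,0): Delta=-0.0611 Bond=30.5983
(1,1): Delta=0.3189 Bond=13.8723
(2,0): Delta=-3.6727 Bond=141.9396
(2,1): Delta=1.0308 Bond=-19.5646
(2,2): Delta=0.1036 Bond=33.0877
V0=28.6671

Risk-neutral probability p* = (R−d)/(u−d) = (1.12−0.78)/(1.29−0.78) = 0.6667.
At expiry t=3: V(3,0)=73.5700, V(3,1)=17.7300, V(3,2)=43.6500, V(3,3)=47.9600
(2,0): S=29.8116. Δ = (V_up−V_dn)/(S_up−S_dn) = (17.7300−73.5700)/(38.4570−23.2530) = -3.6727. V = [p*·17.7300 + (1−p*)·73.5700]/1.12 = 32.4494. B = V − Δ·S = 141.9396.
(2,1): S=49.3038. Δ = (V_up−V_dn)/(S_up−S_dn) = (43.6500−17.7300)/(63.6019−38.4570) = 1.0308. V = [p*·43.6500 + (1−p*)·17.7300]/1.12 = 31.2589. B = V − Δ·S = -19.5646.
(2,2): S=81.5409. Δ = (V_up−V_dn)/(S_up−S_dn) = (47.9600−43.6500)/(105.1878−63.6019) = 0.1036. V = [p*·47.9600 + (1−p*)·43.6500]/1.12 = 41.5387. B = V − Δ·S = 33.0877.
(1,0): S=38.2200. Δ = (V_up−V_dn)/(S_up−S_dn) = (31.2589−32.4494)/(49.3038−29.8116) = -0.0611. V = [p*·31.2589 + (1−p*)·32.4494]/1.12 = 28.2641. B = V − Δ·S = 30.5983.
(1,1): S=63.2100. Δ = (V_up−V_dn)/(S_up−S_dn) = (41.5387−31.2589)/(81.5409−49.3038) = 0.3189. V = [p*·41.5387 + (1−p*)·31.2589]/1.12 = 34.0287. B = V − Δ·S = 13.8723.
(0,0): S=49.0000. Δ = (V_up−V_dn)/(S_up−S_dn) = (34.0287−28.2641)/(63.2100−38.2200) = 0.2307. V = [p*·34.0287 + (1−p*)·28.2641]/1.12 = 28.6671. B = V − Δ·S = 17.3639.
The time-0 hedge costs 28.6671, which is the no-arbitrage price.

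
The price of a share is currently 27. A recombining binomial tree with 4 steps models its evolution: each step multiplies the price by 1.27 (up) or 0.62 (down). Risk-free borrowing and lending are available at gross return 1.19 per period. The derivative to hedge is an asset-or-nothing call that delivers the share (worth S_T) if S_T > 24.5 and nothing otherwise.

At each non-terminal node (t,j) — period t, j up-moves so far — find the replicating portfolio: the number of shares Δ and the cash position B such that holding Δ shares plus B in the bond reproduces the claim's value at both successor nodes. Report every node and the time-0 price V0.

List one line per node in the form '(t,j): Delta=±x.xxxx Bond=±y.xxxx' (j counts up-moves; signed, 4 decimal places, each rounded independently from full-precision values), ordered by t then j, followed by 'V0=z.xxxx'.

(0,0): Delta=1.1489 Bond=-4.6310
(1,0): Delta=1.7113 Bond=-14.9254
(1,1): Delta=1.1104 Bond=-4.1896
(2,0): Delta=0.0000 Bond=0.0000
(2,1): Delta=1.8286 Bond=-20.2541
(2,2): Delta=1.0612 Bond=-2.8427
(3,0): Delta=0.0000 Bond=0.0000
(3,1): Delta=0.0000 Bond=0.0000
(3,2): Delta=1.9538 Bond=-27.4851
(3,3): Delta=1.0000 Bond=0.0000
V0=26.3895

Under the risk-neutral measure, an up-move has probability p* = (R−d)/(u−d) = 0.8769 and values discount at R = 1.19.
Terminal payoffs: V(4,0)=0.0000, V(4,1)=0.0000, V(4,2)=0.0000, V(4,3)=34.2899, V(4,4)=70.2391
Node (3,0) S=6.4349: V=(p*·0.0000+(1−p*)·0.0000)/1.19=0.0000; Δ=(0.0000−0.0000)/(8.1723−3.9896)=0.0000; B=V−Δ·S=0.0000
Node (3,1) S=13.1811: V=(p*·0.0000+(1−p*)·0.0000)/1.19=0.0000; Δ=(0.0000−0.0000)/(16.7400−8.1723)=0.0000; B=V−Δ·S=0.0000
Node (3,2) S=26.9999: V=(p*·34.2899+(1−p*)·0.0000)/1.19=25.2686; Δ=(34.2899−0.0000)/(34.2899−16.7400)=1.9538; B=V−Δ·S=-27.4851
Node (3,3) S=55.3063: V=(p*·70.2391+(1−p*)·34.2899)/1.19=55.3063; Δ=(70.2391−34.2899)/(70.2391−34.2899)=1.0000; B=V−Δ·S=0.0000
Node (2,0) S=10.3788: V=(p*·0.0000+(1−p*)·0.0000)/1.19=0.0000; Δ=(0.0000−0.0000)/(13.1811−6.4349)=0.0000; B=V−Δ·S=0.0000
Node (2,1) S=21.2598: V=(p*·25.2686+(1−p*)·0.0000)/1.19=18.6207; Δ=(25.2686−0.0000)/(26.9999−13.1811)=1.8286; B=V−Δ·S=-20.2541
Node (2,2) S=43.5483: V=(p*·55.3063+(1−p*)·25.2686)/1.19=43.3692; Δ=(55.3063−25.2686)/(55.3063−26.9999)=1.0612; B=V−Δ·S=-2.8427
Node (1,0) S=16.7400: V=(p*·18.6207+(1−p*)·0.0000)/1.19=13.7218; Δ=(18.6207−0.0000)/(21.2598−10.3788)=1.7113; B=V−Δ·S=-14.9254
Node (1,1) S=34.2900: V=(p*·43.3692+(1−p*)·18.6207)/1.19=33.8851; Δ=(43.3692−18.6207)/(43.5483−21.2598)=1.1104; B=V−Δ·S=-4.1896
Node (0,0) S=27.0000: V=(p*·33.8851+(1−p*)·13.7218)/1.19=26.3895; Δ=(33.8851−13.7218)/(34.2900−16.7400)=1.1489; B=V−Δ·S=-4.6310
Root portfolio cost Δ·27+B reproduces V0=26.3895.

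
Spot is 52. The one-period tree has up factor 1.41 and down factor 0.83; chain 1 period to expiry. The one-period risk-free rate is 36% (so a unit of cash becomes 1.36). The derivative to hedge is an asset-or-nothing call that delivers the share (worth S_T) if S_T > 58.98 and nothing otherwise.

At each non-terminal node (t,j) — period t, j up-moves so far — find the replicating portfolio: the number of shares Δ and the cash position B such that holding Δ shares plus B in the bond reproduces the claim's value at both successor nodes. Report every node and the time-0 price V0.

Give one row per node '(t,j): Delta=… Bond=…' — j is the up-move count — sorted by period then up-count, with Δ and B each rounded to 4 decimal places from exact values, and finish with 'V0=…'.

(0,0): Delta=2.4310 Bond=-77.1496
V0=49.2642

No-arbitrage ⇒ martingale measure with p* = (R−d)/(u−d) = 0.9138.
At expiry t=1: V(1,0)=0.0000, V(1,1)=73.3200
  t=0,j=0: stock 52.0000 → up 73.3200 (V=73.3200), down 43.1600 (V=0.0000). Price 49.2642; hedge Δ=2.4310, bond B=-77.1496.
Each (Δ,B) replicates both successor values, so the strategy is self-financing and V0 is arbitrage-free.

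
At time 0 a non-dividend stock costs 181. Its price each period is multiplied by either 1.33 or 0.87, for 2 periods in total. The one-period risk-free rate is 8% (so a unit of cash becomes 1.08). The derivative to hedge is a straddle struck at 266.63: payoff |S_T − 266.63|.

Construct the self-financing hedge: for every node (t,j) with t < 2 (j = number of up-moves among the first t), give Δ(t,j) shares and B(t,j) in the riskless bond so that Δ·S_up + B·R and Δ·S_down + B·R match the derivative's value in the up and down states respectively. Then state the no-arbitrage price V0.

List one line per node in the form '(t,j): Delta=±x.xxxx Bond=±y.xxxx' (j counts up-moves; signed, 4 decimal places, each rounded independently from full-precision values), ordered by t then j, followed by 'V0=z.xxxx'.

Since d<R<u, set p* = (R−d)/(u−d) = 0.4565; price each node as the discounted p*-expectation of its children.
Terminal payoffs: V(2,0)=129.6311, V(2,1)=57.1949, V(2,2)=53.5409
(1,0): S=157.4700. Δ = (V_up−V_dn)/(S_up−S_dn) = (57.1949−129.6311)/(209.4351−136.9989) = -1.0000. V = [p*·57.1949 + (1−p*)·129.6311]/1.08 = 89.4096. B = V − Δ·S = 246.8796.
(1,1): S=240.7300. Δ = (V_up−V_dn)/(S_up−S_dn) = (53.5409−57.1949)/(320.1709−209.4351) = -0.0330. V = [p*·53.5409 + (1−p*)·57.1949]/1.08 = 51.4137. B = V − Δ·S = 59.3572.
(0,0): S=181.0000. Δ = (V_up−V_dn)/(S_up−S_dn) = (51.4137−89.4096)/(240.7300−157.4700) = -0.4564. V = [p*·51.4137 + (1−p*)·89.4096]/1.08 = 66.7256. B = V − Δ·S = 149.3255.
Self-financing check: at every node Δ·S+B equals the discounted successor values.

(0,0): Delta=-0.4564 Bond=149.3255
(1,0): Delta=-1.0000 Bond=246.8796
(1,1): Delta=-0.0330 Bond=59.3572
V0=66.7256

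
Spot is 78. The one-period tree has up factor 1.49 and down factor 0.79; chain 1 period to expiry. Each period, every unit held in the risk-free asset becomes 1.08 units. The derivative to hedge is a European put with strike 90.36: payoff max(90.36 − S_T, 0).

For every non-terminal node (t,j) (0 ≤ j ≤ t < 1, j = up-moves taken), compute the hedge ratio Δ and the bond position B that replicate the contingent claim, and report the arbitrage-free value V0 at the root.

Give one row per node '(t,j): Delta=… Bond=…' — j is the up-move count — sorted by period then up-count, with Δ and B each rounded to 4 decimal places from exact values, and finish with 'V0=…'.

(0,0): Delta=-0.5264 Bond=56.6437
V0=15.5865

The replicating-portfolio and risk-neutral prices coincide; use p* = (1.08−0.79)/(1.49−0.79) = 0.4143 for the latter.
Terminal payoffs: V(1,0)=28.7400, V(1,1)=0.0000
  t=0,j=0: stock 78.0000 → up 116.2200 (V=0.0000), down 61.6200 (V=28.7400). Price 15.5865; hedge Δ=-0.5264, bond B=56.6437.
Each (Δ,B) replicates both successor values, so the strategy is self-financing and V0 is arbitrage-free.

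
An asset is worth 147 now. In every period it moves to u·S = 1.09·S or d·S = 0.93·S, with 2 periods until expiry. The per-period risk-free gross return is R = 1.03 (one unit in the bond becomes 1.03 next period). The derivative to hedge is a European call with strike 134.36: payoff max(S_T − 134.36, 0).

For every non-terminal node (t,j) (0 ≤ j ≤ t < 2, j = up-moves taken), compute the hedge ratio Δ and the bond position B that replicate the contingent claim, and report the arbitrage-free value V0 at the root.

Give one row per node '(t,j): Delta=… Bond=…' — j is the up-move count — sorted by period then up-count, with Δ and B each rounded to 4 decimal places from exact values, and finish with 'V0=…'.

(0,0): Delta=0.8882 Bond=-109.2619
(1,0): Delta=0.6699 Bond=-82.6949
(1,1): Delta=1.0000 Bond=-130.4466
V0=21.3098

No-arbitrage ⇒ martingale measure with p* = (R−d)/(u−d) = 0.6250.
Payoff layer (t=2): V(2,0)=0.0000, V(2,1)=14.6539, V(2,2)=40.2907
(1,0): S=136.7100. Δ = (V_up−V_dn)/(S_up−S_dn) = (14.6539−0.0000)/(149.0139−127.1403) = 0.6699. V = [p*·14.6539 + (1−p*)·0.0000]/1.03 = 8.8919. B = V − Δ·S = -82.6949.
(1,1): S=160.2300. Δ = (V_up−V_dn)/(S_up−S_dn) = (40.2907−14.6539)/(174.6507−149.0139) = 1.0000. V = [p*·40.2907 + (1−p*)·14.6539]/1.03 = 29.7834. B = V − Δ·S = -130.4466.
(0,0): S=147.0000. Δ = (V_up−V_dn)/(S_up−S_dn) = (29.7834−8.8919)/(160.2300−136.7100) = 0.8882. V = [p*·29.7834 + (1−p*)·8.8919]/1.03 = 21.3098. B = V − Δ·S = -109.2619.
Self-financing check: at every node Δ·S+B equals the discounted successor values.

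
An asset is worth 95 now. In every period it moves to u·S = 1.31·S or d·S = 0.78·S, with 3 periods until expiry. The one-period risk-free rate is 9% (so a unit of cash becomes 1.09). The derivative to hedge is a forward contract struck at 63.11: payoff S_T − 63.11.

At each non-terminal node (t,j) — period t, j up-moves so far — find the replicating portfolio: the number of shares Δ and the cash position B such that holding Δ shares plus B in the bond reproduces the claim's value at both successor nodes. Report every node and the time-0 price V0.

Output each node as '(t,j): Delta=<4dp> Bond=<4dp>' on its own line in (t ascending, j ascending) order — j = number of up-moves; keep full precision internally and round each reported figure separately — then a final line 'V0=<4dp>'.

(0,0): Delta=1.0000 Bond=-48.7325
(1,0): Delta=1.0000 Bond=-53.1184
(1,1): Delta=1.0000 Bond=-53.1184
(2,0): Delta=1.0000 Bond=-57.8991
(2,1): Delta=1.0000 Bond=-57.8991
(2,2): Delta=1.0000 Bond=-57.8991
V0=46.2675

Under the risk-neutral measure, an up-move has probability p* = (R−d)/(u−d) = 0.5849 and values discount at R = 1.09.
Terminal payoffs: V(3,0)=-18.0276, V(3,1)=12.6054, V(3,2)=64.0530, V(3,3)=150.4586
Node (2,0) S=57.7980: V=(p*·12.6054+(1−p*)·-18.0276)/1.09=-0.1011; Δ=(12.6054−-18.0276)/(75.7154−45.0824)=1.0000; B=V−Δ·S=-57.8991
Node (2,1) S=97.0710: V=(p*·64.0530+(1−p*)·12.6054)/1.09=39.1719; Δ=(64.0530−12.6054)/(127.1630−75.7154)=1.0000; B=V−Δ·S=-57.8991
Node (2,2) S=163.0295: V=(p*·150.4586+(1−p*)·64.0530)/1.09=105.1304; Δ=(150.4586−64.0530)/(213.5686−127.1630)=1.0000; B=V−Δ·S=-57.8991
Node (1,0) S=74.1000: V=(p*·39.1719+(1−p*)·-0.1011)/1.09=20.9816; Δ=(39.1719−-0.1011)/(97.0710−57.7980)=1.0000; B=V−Δ·S=-53.1184
Node (1,1) S=124.4500: V=(p*·105.1304+(1−p*)·39.1719)/1.09=71.3316; Δ=(105.1304−39.1719)/(163.0295−97.0710)=1.0000; B=V−Δ·S=-53.1184
Node (0,0) S=95.0000: V=(p*·71.3316+(1−p*)·20.9816)/1.09=46.2675; Δ=(71.3316−20.9816)/(124.4500−74.1000)=1.0000; B=V−Δ·S=-48.7325
Check: Δ(0,0)·S0 + B(0,0) = 46.2675 = V0.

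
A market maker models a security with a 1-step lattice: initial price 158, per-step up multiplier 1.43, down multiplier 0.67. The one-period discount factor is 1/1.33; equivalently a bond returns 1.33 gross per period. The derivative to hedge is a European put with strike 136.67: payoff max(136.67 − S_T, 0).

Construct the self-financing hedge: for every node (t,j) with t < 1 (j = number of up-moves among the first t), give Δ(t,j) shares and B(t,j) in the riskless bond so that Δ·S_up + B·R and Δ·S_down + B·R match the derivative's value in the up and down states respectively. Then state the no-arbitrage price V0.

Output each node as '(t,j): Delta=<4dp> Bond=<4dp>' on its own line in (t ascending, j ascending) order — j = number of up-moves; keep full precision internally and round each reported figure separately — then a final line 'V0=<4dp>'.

Risk-neutral probability p* = (R−d)/(u−d) = (1.33−0.67)/(1.43−0.67) = 0.8684.
Payoff layer (t=1): V(1,0)=30.8100, V(1,1)=0.0000
Node (0,0) S=158.0000: V=(p*·0.0000+(1−p*)·30.8100)/1.33=3.0481; Δ=(0.0000−30.8100)/(225.9400−105.8600)=-0.2566; B=V−Δ·S=43.5876
The time-0 hedge costs 3.0481, which is the no-arbitrage price.

(0,0): Delta=-0.2566 Bond=43.5876
V0=3.0481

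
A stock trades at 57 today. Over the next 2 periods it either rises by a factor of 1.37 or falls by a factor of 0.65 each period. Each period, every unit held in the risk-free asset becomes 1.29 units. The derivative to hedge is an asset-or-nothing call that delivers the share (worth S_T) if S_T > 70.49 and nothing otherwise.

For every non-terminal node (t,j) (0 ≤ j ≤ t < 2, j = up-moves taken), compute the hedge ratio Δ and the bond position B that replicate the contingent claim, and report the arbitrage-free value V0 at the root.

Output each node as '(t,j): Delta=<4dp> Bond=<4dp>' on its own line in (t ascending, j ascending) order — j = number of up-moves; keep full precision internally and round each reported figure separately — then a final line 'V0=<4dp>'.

(0,0): Delta=1.7962 Bond=-51.5899
(1,0): Delta=0.0000 Bond=0.0000
(1,1): Delta=1.9028 Bond=-74.8699
V0=50.7962

No-arbitrage ⇒ martingale measure with p* = (R−d)/(u−d) = 0.8889.
Terminal payoffs: V(2,0)=0.0000, V(2,1)=0.0000, V(2,2)=106.9833
Node (1,0) S=37.0500: V=(p*·0.0000+(1−p*)·0.0000)/1.29=0.0000; Δ=(0.0000−0.0000)/(50.7585−24.0825)=0.0000; B=V−Δ·S=0.0000
Node (1,1) S=78.0900: V=(p*·106.9833+(1−p*)·0.0000)/1.29=73.7180; Δ=(106.9833−0.0000)/(106.9833−50.7585)=1.9028; B=V−Δ·S=-74.8699
Node (0,0) S=57.0000: V=(p*·73.7180+(1−p*)·0.0000)/1.29=50.7962; Δ=(73.7180−0.0000)/(78.0900−37.0500)=1.7962; B=V−Δ·S=-51.5899
Each (Δ,B) replicates both successor values, so the strategy is self-financing and V0 is arbitrage-free.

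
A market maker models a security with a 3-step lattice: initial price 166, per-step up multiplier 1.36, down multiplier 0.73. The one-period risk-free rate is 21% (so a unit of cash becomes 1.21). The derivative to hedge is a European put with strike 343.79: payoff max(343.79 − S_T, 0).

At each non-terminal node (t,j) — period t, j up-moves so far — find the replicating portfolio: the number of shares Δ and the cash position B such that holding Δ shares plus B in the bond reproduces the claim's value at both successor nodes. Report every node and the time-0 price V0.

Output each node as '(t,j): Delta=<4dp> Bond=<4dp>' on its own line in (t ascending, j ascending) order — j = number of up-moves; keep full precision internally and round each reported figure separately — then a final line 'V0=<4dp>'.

(0,0): Delta=-0.7203 Bond=166.0487
(1,0): Delta=-1.0000 Bond=234.8132
(1,1): Delta=-0.6734 Bond=190.3270
(2,0): Delta=-1.0000 Bond=284.1240
(2,1): Delta=-1.0000 Bond=284.1240
(2,2): Delta=-0.6186 Bond=213.4743
V0=46.4792

Risk-neutral probability p* = (R−d)/(u−d) = (1.21−0.73)/(1.36−0.73) = 0.7619.
Payoff layer (t=3): V(3,0)=279.2132, V(3,1)=223.4825, V(3,2)=119.6555, V(3,3)=0.0000
Node (2,0) S=88.4614: V=(p*·223.4825+(1−p*)·279.2132)/1.21=195.6626; Δ=(223.4825−279.2132)/(120.3075−64.5768)=-1.0000; B=V−Δ·S=284.1240
Node (2,1) S=164.8048: V=(p*·119.6555+(1−p*)·223.4825)/1.21=119.3192; Δ=(119.6555−223.4825)/(224.1345−120.3075)=-1.0000; B=V−Δ·S=284.1240
Node (2,2) S=307.0336: V=(p*·0.0000+(1−p*)·119.6555)/1.21=23.5450; Δ=(0.0000−119.6555)/(417.5657−224.1345)=-0.6186; B=V−Δ·S=213.4743
Node (1,0) S=121.1800: V=(p*·119.3192+(1−p*)·195.6626)/1.21=113.6332; Δ=(119.3192−195.6626)/(164.8048−88.4614)=-1.0000; B=V−Δ·S=234.8132
Node (1,1) S=225.7600: V=(p*·23.5450+(1−p*)·119.3192)/1.21=38.3044; Δ=(23.5450−119.3192)/(307.0336−164.8048)=-0.6734; B=V−Δ·S=190.3270
Node (0,0) S=166.0000: V=(p*·38.3044+(1−p*)·113.6332)/1.21=46.4792; Δ=(38.3044−113.6332)/(225.7600−121.1800)=-0.7203; B=V−Δ·S=166.0487
Check: Δ(0,0)·S0 + B(0,0) = 46.4792 = V0.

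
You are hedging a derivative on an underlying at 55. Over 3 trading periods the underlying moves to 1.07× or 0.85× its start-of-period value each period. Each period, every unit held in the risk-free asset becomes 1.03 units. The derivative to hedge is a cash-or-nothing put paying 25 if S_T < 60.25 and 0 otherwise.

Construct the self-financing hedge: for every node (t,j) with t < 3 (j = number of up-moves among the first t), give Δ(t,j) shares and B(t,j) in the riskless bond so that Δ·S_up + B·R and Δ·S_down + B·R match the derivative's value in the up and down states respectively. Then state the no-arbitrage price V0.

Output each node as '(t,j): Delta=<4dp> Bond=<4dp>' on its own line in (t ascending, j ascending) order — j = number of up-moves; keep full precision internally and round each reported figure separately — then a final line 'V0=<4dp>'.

(0,0): Delta=-1.3037 Bond=82.0516
(1,0): Delta=0.0000 Bond=23.5649
(1,1): Delta=-1.5339 Bond=98.0572
(2,0): Delta=0.0000 Bond=24.2718
(2,1): Delta=0.0000 Bond=24.2718
(2,2): Delta=-1.8046 Bond=118.0494
V0=10.3478

The replicating-portfolio and risk-neutral prices coincide; use p* = (1.03−0.85)/(1.07−0.85) = 0.8182 for the latter.
Payoff layer (t=3): V(3,0)=25.0000, V(3,1)=25.0000, V(3,2)=25.0000, V(3,3)=0.0000
  t=2,j=0: stock 39.7375 → up 42.5191 (V=25.0000), down 33.7769 (V=25.0000). Price 24.2718; hedge Δ=0.0000, bond B=24.2718.
  t=2,j=1: stock 50.0225 → up 53.5241 (V=25.0000), down 42.5191 (V=25.0000). Price 24.2718; hedge Δ=0.0000, bond B=24.2718.
  t=2,j=2: stock 62.9695 → up 67.3774 (V=0.0000), down 53.5241 (V=25.0000). Price 4.4131; hedge Δ=-1.8046, bond B=118.0494.
  t=1,j=0: stock 46.7500 → up 50.0225 (V=24.2718), down 39.7375 (V=24.2718). Price 23.5649; hedge Δ=0.0000, bond B=23.5649.
  t=1,j=1: stock 58.8500 → up 62.9695 (V=4.4131), down 50.0225 (V=24.2718). Price 7.7900; hedge Δ=-1.5339, bond B=98.0572.
  t=0,j=0: stock 55.0000 → up 58.8500 (V=7.7900), down 46.7500 (V=23.5649). Price 10.3478; hedge Δ=-1.3037, bond B=82.0516.
The time-0 hedge costs 10.3478, which is the no-arbitrage price.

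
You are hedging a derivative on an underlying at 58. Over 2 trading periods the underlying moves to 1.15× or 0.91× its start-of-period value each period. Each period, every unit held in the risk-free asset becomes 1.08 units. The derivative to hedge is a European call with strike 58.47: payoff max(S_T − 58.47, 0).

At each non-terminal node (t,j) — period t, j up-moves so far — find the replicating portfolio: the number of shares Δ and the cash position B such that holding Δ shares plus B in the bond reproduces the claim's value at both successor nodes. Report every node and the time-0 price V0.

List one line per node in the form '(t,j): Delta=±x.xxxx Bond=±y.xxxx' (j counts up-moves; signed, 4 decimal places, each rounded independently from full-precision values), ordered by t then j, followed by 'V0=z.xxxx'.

Since d<R<u, set p* = (R−d)/(u−d) = 0.7083; price each node as the discounted p*-expectation of its children.
Payoff layer (t=2): V(2,0)=0.0000, V(2,1)=2.2270, V(2,2)=18.2350
  t=1,j=0: stock 52.7800 → up 60.6970 (V=2.2270), down 48.0298 (V=0.0000). Price 1.4606; hedge Δ=0.1758, bond B=-7.8186.
  t=1,j=1: stock 66.7000 → up 76.7050 (V=18.2350), down 60.6970 (V=2.2270). Price 12.5611; hedge Δ=1.0000, bond B=-54.1389.
  t=0,j=0: stock 58.0000 → up 66.7000 (V=12.5611), down 52.7800 (V=1.4606). Price 8.6328; hedge Δ=0.7974, bond B=-37.6193.
Root portfolio cost Δ·58+B reproduces V0=8.6328.

(0,0): Delta=0.7974 Bond=-37.6193
(1,0): Delta=0.1758 Bond=-7.8186
(1,1): Delta=1.0000 Bond=-54.1389
V0=8.6328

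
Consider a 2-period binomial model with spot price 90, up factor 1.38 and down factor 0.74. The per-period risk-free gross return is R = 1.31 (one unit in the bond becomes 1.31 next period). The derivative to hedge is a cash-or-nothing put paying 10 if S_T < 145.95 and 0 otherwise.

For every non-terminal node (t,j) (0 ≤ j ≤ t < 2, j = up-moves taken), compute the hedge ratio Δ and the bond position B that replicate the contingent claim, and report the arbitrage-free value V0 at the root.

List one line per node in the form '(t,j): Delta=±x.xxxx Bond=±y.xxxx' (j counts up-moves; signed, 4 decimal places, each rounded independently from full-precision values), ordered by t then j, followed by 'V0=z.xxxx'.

(0,0): Delta=-0.1180 Bond=11.8279
(1,0): Delta=0.0000 Bond=7.6336
(1,1): Delta=-0.1258 Bond=16.4599
V0=1.2050

The replicating-portfolio and risk-neutral prices coincide; use p* = (1.31−0.74)/(1.38−0.74) = 0.8906 for the latter.
Terminal values V(2,·): V(2,0)=10.0000, V(2,1)=10.0000, V(2,2)=0.0000
  t=1,j=0: stock 66.6000 → up 91.9080 (V=10.0000), down 49.2840 (V=10.0000). Price 7.6336; hedge Δ=0.0000, bond B=7.6336.
  t=1,j=1: stock 124.2000 → up 171.3960 (V=0.0000), down 91.9080 (V=10.0000). Price 0.8349; hedge Δ=-0.1258, bond B=16.4599.
  t=0,j=0: stock 90.0000 → up 124.2000 (V=0.8349), down 66.6000 (V=7.6336). Price 1.2050; hedge Δ=-0.1180, bond B=11.8279.
The time-0 hedge costs 1.2050, which is the no-arbitrage price.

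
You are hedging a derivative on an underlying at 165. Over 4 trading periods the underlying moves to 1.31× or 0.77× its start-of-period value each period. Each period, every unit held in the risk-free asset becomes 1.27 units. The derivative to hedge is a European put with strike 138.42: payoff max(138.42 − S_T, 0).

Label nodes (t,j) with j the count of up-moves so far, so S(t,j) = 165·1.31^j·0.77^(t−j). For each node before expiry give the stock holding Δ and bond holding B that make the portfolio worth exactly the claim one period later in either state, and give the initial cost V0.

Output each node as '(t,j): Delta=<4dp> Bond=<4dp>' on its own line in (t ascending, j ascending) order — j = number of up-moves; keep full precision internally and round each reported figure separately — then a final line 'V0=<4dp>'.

(0,0): Delta=-0.0034 Bond=0.5865
(1,0): Delta=-0.0513 Bond=6.8269
(1,1): Delta=-0.0012 Bond=0.2582
(2,0): Delta=-0.5934 Bond=61.7021
(2,1): Delta=-0.0258 Bond=4.4276
(2,2): Delta=0.0000 Bond=0.0000
(3,0): Delta=-1.0000 Bond=108.9921
(3,1): Delta=-0.5743 Bond=75.9112
(3,2): Delta=0.0000 Bond=0.0000
(3,3): Delta=0.0000 Bond=0.0000
V0=0.0239

Under the risk-neutral measure, an up-move has probability p* = (R−d)/(u−d) = 0.9259 and values discount at R = 1.27.
Terminal payoffs: V(4,0)=80.4175, V(4,1)=39.7404, V(4,2)=0.0000, V(4,3)=0.0000, V(4,4)=0.0000
Node (3,0) S=75.3279: V=(p*·39.7404+(1−p*)·80.4175)/1.27=33.6642; Δ=(39.7404−80.4175)/(98.6796−58.0025)=-1.0000; B=V−Δ·S=108.9921
Node (3,1) S=128.1553: V=(p*·0.0000+(1−p*)·39.7404)/1.27=2.3179; Δ=(0.0000−39.7404)/(167.8835−98.6796)=-0.5743; B=V−Δ·S=75.9112
Node (3,2) S=218.0305: V=(p*·0.0000+(1−p*)·0.0000)/1.27=0.0000; Δ=(0.0000−0.0000)/(285.6200−167.8835)=0.0000; B=V−Δ·S=0.0000
Node (3,3) S=370.9350: V=(p*·0.0000+(1−p*)·0.0000)/1.27=0.0000; Δ=(0.0000−0.0000)/(485.9249−285.6200)=0.0000; B=V−Δ·S=0.0000
Node (2,0) S=97.8285: V=(p*·2.3179+(1−p*)·33.6642)/1.27=3.6534; Δ=(2.3179−33.6642)/(128.1553−75.3279)=-0.5934; B=V−Δ·S=61.7021
Node (2,1) S=166.4355: V=(p*·0.0000+(1−p*)·2.3179)/1.27=0.1352; Δ=(0.0000−2.3179)/(218.0305−128.1553)=-0.0258; B=V−Δ·S=4.4276
Node (2,2) S=283.1565: V=(p*·0.0000+(1−p*)·0.0000)/1.27=0.0000; Δ=(0.0000−0.0000)/(370.9350−218.0305)=0.0000; B=V−Δ·S=0.0000
Node (1,0) S=127.0500: V=(p*·0.1352+(1−p*)·3.6534)/1.27=0.3117; Δ=(0.1352−3.6534)/(166.4355−97.8285)=-0.0513; B=V−Δ·S=6.8269
Node (1,1) S=216.1500: V=(p*·0.0000+(1−p*)·0.1352)/1.27=0.0079; Δ=(0.0000−0.1352)/(283.1565−166.4355)=-0.0012; B=V−Δ·S=0.2582
Node (0,0) S=165.0000: V=(p*·0.0079+(1−p*)·0.3117)/1.27=0.0239; Δ=(0.0079−0.3117)/(216.1500−127.0500)=-0.0034; B=V−Δ·S=0.5865
Check: Δ(0,0)·S0 + B(0,0) = 0.0239 = V0.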